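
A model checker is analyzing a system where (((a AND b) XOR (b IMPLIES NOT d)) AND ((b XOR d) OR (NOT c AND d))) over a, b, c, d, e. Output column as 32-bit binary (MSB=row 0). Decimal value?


Formula: (((a AND b) XOR (b IMPLIES NOT d)) AND ((b XOR d) OR (NOT c AND d))) over a, b, c, d, e (32 rows)
Evaluate each row (bits = a,b,c,d,e, MSB first):
  row 0 [00000]: (((0 AND 0) XOR (0 IMPLIES NOT 0)) AND ((0 XOR 0) OR (NOT 0 AND 0))) -> 0
  row 1 [00001]: (((0 AND 0) XOR (0 IMPLIES NOT 0)) AND ((0 XOR 0) OR (NOT 0 AND 0))) -> 0
  row 2 [00010]: (((0 AND 0) XOR (0 IMPLIES NOT 1)) AND ((0 XOR 1) OR (NOT 0 AND 1))) -> 1
  row 3 [00011]: (((0 AND 0) XOR (0 IMPLIES NOT 1)) AND ((0 XOR 1) OR (NOT 0 AND 1))) -> 1
  row 4 [00100]: (((0 AND 0) XOR (0 IMPLIES NOT 0)) AND ((0 XOR 0) OR (NOT 1 AND 0))) -> 0
  row 5 [00101]: (((0 AND 0) XOR (0 IMPLIES NOT 0)) AND ((0 XOR 0) OR (NOT 1 AND 0))) -> 0
  row 6 [00110]: (((0 AND 0) XOR (0 IMPLIES NOT 1)) AND ((0 XOR 1) OR (NOT 1 AND 1))) -> 1
  row 7 [00111]: (((0 AND 0) XOR (0 IMPLIES NOT 1)) AND ((0 XOR 1) OR (NOT 1 AND 1))) -> 1
  row 8 [01000]: (((0 AND 1) XOR (1 IMPLIES NOT 0)) AND ((1 XOR 0) OR (NOT 0 AND 0))) -> 1
  row 9 [01001]: (((0 AND 1) XOR (1 IMPLIES NOT 0)) AND ((1 XOR 0) OR (NOT 0 AND 0))) -> 1
  row 10 [01010]: (((0 AND 1) XOR (1 IMPLIES NOT 1)) AND ((1 XOR 1) OR (NOT 0 AND 1))) -> 0
  row 11 [01011]: (((0 AND 1) XOR (1 IMPLIES NOT 1)) AND ((1 XOR 1) OR (NOT 0 AND 1))) -> 0
  row 12 [01100]: (((0 AND 1) XOR (1 IMPLIES NOT 0)) AND ((1 XOR 0) OR (NOT 1 AND 0))) -> 1
  row 13 [01101]: (((0 AND 1) XOR (1 IMPLIES NOT 0)) AND ((1 XOR 0) OR (NOT 1 AND 0))) -> 1
  row 14 [01110]: (((0 AND 1) XOR (1 IMPLIES NOT 1)) AND ((1 XOR 1) OR (NOT 1 AND 1))) -> 0
  row 15 [01111]: (((0 AND 1) XOR (1 IMPLIES NOT 1)) AND ((1 XOR 1) OR (NOT 1 AND 1))) -> 0
  row 16 [10000]: (((1 AND 0) XOR (0 IMPLIES NOT 0)) AND ((0 XOR 0) OR (NOT 0 AND 0))) -> 0
  row 17 [10001]: (((1 AND 0) XOR (0 IMPLIES NOT 0)) AND ((0 XOR 0) OR (NOT 0 AND 0))) -> 0
  row 18 [10010]: (((1 AND 0) XOR (0 IMPLIES NOT 1)) AND ((0 XOR 1) OR (NOT 0 AND 1))) -> 1
  row 19 [10011]: (((1 AND 0) XOR (0 IMPLIES NOT 1)) AND ((0 XOR 1) OR (NOT 0 AND 1))) -> 1
  row 20 [10100]: (((1 AND 0) XOR (0 IMPLIES NOT 0)) AND ((0 XOR 0) OR (NOT 1 AND 0))) -> 0
  row 21 [10101]: (((1 AND 0) XOR (0 IMPLIES NOT 0)) AND ((0 XOR 0) OR (NOT 1 AND 0))) -> 0
  row 22 [10110]: (((1 AND 0) XOR (0 IMPLIES NOT 1)) AND ((0 XOR 1) OR (NOT 1 AND 1))) -> 1
  row 23 [10111]: (((1 AND 0) XOR (0 IMPLIES NOT 1)) AND ((0 XOR 1) OR (NOT 1 AND 1))) -> 1
  row 24 [11000]: (((1 AND 1) XOR (1 IMPLIES NOT 0)) AND ((1 XOR 0) OR (NOT 0 AND 0))) -> 0
  row 25 [11001]: (((1 AND 1) XOR (1 IMPLIES NOT 0)) AND ((1 XOR 0) OR (NOT 0 AND 0))) -> 0
  row 26 [11010]: (((1 AND 1) XOR (1 IMPLIES NOT 1)) AND ((1 XOR 1) OR (NOT 0 AND 1))) -> 1
  row 27 [11011]: (((1 AND 1) XOR (1 IMPLIES NOT 1)) AND ((1 XOR 1) OR (NOT 0 AND 1))) -> 1
  row 28 [11100]: (((1 AND 1) XOR (1 IMPLIES NOT 0)) AND ((1 XOR 0) OR (NOT 1 AND 0))) -> 0
  row 29 [11101]: (((1 AND 1) XOR (1 IMPLIES NOT 0)) AND ((1 XOR 0) OR (NOT 1 AND 0))) -> 0
  row 30 [11110]: (((1 AND 1) XOR (1 IMPLIES NOT 1)) AND ((1 XOR 1) OR (NOT 1 AND 1))) -> 0
  row 31 [11111]: (((1 AND 1) XOR (1 IMPLIES NOT 1)) AND ((1 XOR 1) OR (NOT 1 AND 1))) -> 0
Full result column, 4 rows per line (a,b,c fixed per line; d,e runs 00..11 left to right):
  rows 0-3 [a,b,c=000]: 0011  = hex 3
  rows 4-7 [a,b,c=001]: 0011  = hex 3
  rows 8-11 [a,b,c=010]: 1100  = hex C
  rows 12-15 [a,b,c=011]: 1100  = hex C
  rows 16-19 [a,b,c=100]: 0011  = hex 3
  rows 20-23 [a,b,c=101]: 0011  = hex 3
  rows 24-27 [a,b,c=110]: 0011  = hex 3
  rows 28-31 [a,b,c=111]: 0000  = hex 0
Output column (row 0 .. row 31) = 00110011110011000011001100110000
Output column grouped in 4s = 0011 0011 1100 1100 0011 0011 0011 0000 = 0x33CC3330
Convert to decimal digit by digit (value = value*16 + digit):
  3 -> 3
  3*16 + 3 = 51
  51*16 + 12 (C) = 828
  828*16 + 12 (C) = 13260
  13260*16 + 3 = 212163
  212163*16 + 3 = 3394611
  3394611*16 + 3 = 54313779
  54313779*16 + 0 = 869020464
Decimal = 869020464

869020464


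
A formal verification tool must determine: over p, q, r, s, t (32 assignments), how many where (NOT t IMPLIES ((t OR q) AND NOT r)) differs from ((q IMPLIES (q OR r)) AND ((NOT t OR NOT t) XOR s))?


F1 = (NOT t IMPLIES ((t OR q) AND NOT r))
F2 = ((q IMPLIES (q OR r)) AND ((NOT t OR NOT t) XOR s))
Evaluate both on each of 32 rows (bits = p,q,r,s,t):
  row 0 [00000]: F1=0 F2=1 (differ) -> 1
  row 1 [00001]: F1=1 F2=0 (differ) -> 1
  row 2 [00010]: F1=0 F2=0 -> 0
  row 3 [00011]: F1=1 F2=1 -> 0
  row 4 [00100]: F1=0 F2=1 (differ) -> 1
  row 5 [00101]: F1=1 F2=0 (differ) -> 1
  row 6 [00110]: F1=0 F2=0 -> 0
  row 7 [00111]: F1=1 F2=1 -> 0
  row 8 [01000]: F1=1 F2=1 -> 0
  row 9 [01001]: F1=1 F2=0 (differ) -> 1
  row 10 [01010]: F1=1 F2=0 (differ) -> 1
  row 11 [01011]: F1=1 F2=1 -> 0
  row 12 [01100]: F1=0 F2=1 (differ) -> 1
  row 13 [01101]: F1=1 F2=0 (differ) -> 1
  row 14 [01110]: F1=0 F2=0 -> 0
  row 15 [01111]: F1=1 F2=1 -> 0
  row 16 [10000]: F1=0 F2=1 (differ) -> 1
  row 17 [10001]: F1=1 F2=0 (differ) -> 1
  row 18 [10010]: F1=0 F2=0 -> 0
  row 19 [10011]: F1=1 F2=1 -> 0
  row 20 [10100]: F1=0 F2=1 (differ) -> 1
  row 21 [10101]: F1=1 F2=0 (differ) -> 1
  row 22 [10110]: F1=0 F2=0 -> 0
  row 23 [10111]: F1=1 F2=1 -> 0
  row 24 [11000]: F1=1 F2=1 -> 0
  row 25 [11001]: F1=1 F2=0 (differ) -> 1
  row 26 [11010]: F1=1 F2=0 (differ) -> 1
  row 27 [11011]: F1=1 F2=1 -> 0
  row 28 [11100]: F1=0 F2=1 (differ) -> 1
  row 29 [11101]: F1=1 F2=0 (differ) -> 1
  row 30 [11110]: F1=0 F2=0 -> 0
  row 31 [11111]: F1=1 F2=1 -> 0
Full result column, 8 rows per line (p,q fixed per line; r,s,t runs 000..111 left to right):
  rows 0-7 [p,q=00]: 11001100  (ones: 4)
  rows 8-15 [p,q=01]: 01101100  (ones: 4)
  rows 16-23 [p,q=10]: 11001100  (ones: 4)
  rows 24-31 [p,q=11]: 01101100  (ones: 4)
Disagreements = 4+4+4+4 = 16

16


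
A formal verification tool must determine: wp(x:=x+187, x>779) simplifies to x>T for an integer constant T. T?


Formula: wp(x:=E, P) = P[E/x] (substitute E for x in postcondition)
Step 1: Postcondition: x>779
Step 2: Substitute x+187 for x: x+187>779
Step 3: Solve for x: x > 779-187 = 592

592


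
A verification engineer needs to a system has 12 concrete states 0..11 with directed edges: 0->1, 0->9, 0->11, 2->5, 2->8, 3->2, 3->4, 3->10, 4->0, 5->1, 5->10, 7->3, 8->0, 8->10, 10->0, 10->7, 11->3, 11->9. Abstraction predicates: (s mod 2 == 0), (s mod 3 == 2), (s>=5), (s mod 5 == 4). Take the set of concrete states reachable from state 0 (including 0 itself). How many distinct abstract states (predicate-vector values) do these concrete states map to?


BFS from 0:
Concrete reachable: {0, 1, 2, 3, 4, 5, 7, 8, 9, 10, 11}
Abstract via predicates (s mod 2 == 0), (s mod 3 == 2), (s>=5), (s mod 5 == 4):
  (0,0,0,0) <- {1, 3}
  (0,0,1,0) <- {7}
  (0,0,1,1) <- {9}
  (0,1,1,0) <- {5, 11}
  (1,0,0,0) <- {0}
  (1,0,0,1) <- {4}
  (1,0,1,0) <- {10}
  (1,1,0,0) <- {2}
  (1,1,1,0) <- {8}
Distinct abstract states = 9

9


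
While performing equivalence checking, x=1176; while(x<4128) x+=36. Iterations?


Step 1: x goes from 1176 toward 4128 by 36; the body runs while x<4128, so iterations = ceil((bound-start)/step)
Step 2: Distance=2952
Step 3: ceil(2952/36)=82

82


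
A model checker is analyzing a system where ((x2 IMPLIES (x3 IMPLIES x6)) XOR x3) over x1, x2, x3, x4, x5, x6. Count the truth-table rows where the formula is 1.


Formula: ((x2 IMPLIES (x3 IMPLIES x6)) XOR x3) over 6 vars (64 rows)
Evaluate each row (x1, x2, x3, x4, x5, x6 as bits, MSB first):
  row 0 [000000]: ((0 IMPLIES (0 IMPLIES 0)) XOR 0) -> 1
  row 1 [000001]: ((0 IMPLIES (0 IMPLIES 1)) XOR 0) -> 1
  row 2 [000010]: ((0 IMPLIES (0 IMPLIES 0)) XOR 0) -> 1
  row 3 [000011]: ((0 IMPLIES (0 IMPLIES 1)) XOR 0) -> 1
  row 4 [000100]: ((0 IMPLIES (0 IMPLIES 0)) XOR 0) -> 1
  (every remaining row is evaluated the same way; all 64 results are listed next)
Full result column, 8 rows per line (x1,x2,x3 fixed per line; x4,x5,x6 runs 000..111 left to right):
  rows 0-7 [x1,x2,x3=000]: 11111111  (ones: 8)
  rows 8-15 [x1,x2,x3=001]: 00000000  (ones: 0)
  rows 16-23 [x1,x2,x3=010]: 11111111  (ones: 8)
  rows 24-31 [x1,x2,x3=011]: 10101010  (ones: 4)
  rows 32-39 [x1,x2,x3=100]: 11111111  (ones: 8)
  rows 40-47 [x1,x2,x3=101]: 00000000  (ones: 0)
  rows 48-55 [x1,x2,x3=110]: 11111111  (ones: 8)
  rows 56-63 [x1,x2,x3=111]: 10101010  (ones: 4)
Count of 1-rows = 8+0+8+4+8+0+8+4 = 40

40


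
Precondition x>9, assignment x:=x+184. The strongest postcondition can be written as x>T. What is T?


Formula: sp(P, x:=E) = exists old_x. (x = E[old_x/x]) AND P[old_x/x] (old_x is the value of x before the assignment; eliminate old_x by solving x = E[old_x/x] for old_x)
Step 1: Precondition P: x>9, i.e. old_x > 9
Step 2: Assignment gives x = old_x + 184, so old_x = x - 184
Step 3: Substitute into P: x - 184 > 9
Step 4: Simplify: x > 9+184 = 193

193


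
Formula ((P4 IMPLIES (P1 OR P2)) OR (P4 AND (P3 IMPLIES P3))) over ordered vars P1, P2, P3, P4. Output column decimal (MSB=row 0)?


Formula: ((P4 IMPLIES (P1 OR P2)) OR (P4 AND (P3 IMPLIES P3))) over P1, P2, P3, P4 (16 rows)
Evaluate each row (bits = P1,P2,P3,P4, MSB first):
  row 0 [0000]: ((0 IMPLIES (0 OR 0)) OR (0 AND (0 IMPLIES 0))) -> 1
  row 1 [0001]: ((1 IMPLIES (0 OR 0)) OR (1 AND (0 IMPLIES 0))) -> 1
  row 2 [0010]: ((0 IMPLIES (0 OR 0)) OR (0 AND (1 IMPLIES 1))) -> 1
  row 3 [0011]: ((1 IMPLIES (0 OR 0)) OR (1 AND (1 IMPLIES 1))) -> 1
  row 4 [0100]: ((0 IMPLIES (0 OR 1)) OR (0 AND (0 IMPLIES 0))) -> 1
  row 5 [0101]: ((1 IMPLIES (0 OR 1)) OR (1 AND (0 IMPLIES 0))) -> 1
  row 6 [0110]: ((0 IMPLIES (0 OR 1)) OR (0 AND (1 IMPLIES 1))) -> 1
  row 7 [0111]: ((1 IMPLIES (0 OR 1)) OR (1 AND (1 IMPLIES 1))) -> 1
  row 8 [1000]: ((0 IMPLIES (1 OR 0)) OR (0 AND (0 IMPLIES 0))) -> 1
  row 9 [1001]: ((1 IMPLIES (1 OR 0)) OR (1 AND (0 IMPLIES 0))) -> 1
  row 10 [1010]: ((0 IMPLIES (1 OR 0)) OR (0 AND (1 IMPLIES 1))) -> 1
  row 11 [1011]: ((1 IMPLIES (1 OR 0)) OR (1 AND (1 IMPLIES 1))) -> 1
  row 12 [1100]: ((0 IMPLIES (1 OR 1)) OR (0 AND (0 IMPLIES 0))) -> 1
  row 13 [1101]: ((1 IMPLIES (1 OR 1)) OR (1 AND (0 IMPLIES 0))) -> 1
  row 14 [1110]: ((0 IMPLIES (1 OR 1)) OR (0 AND (1 IMPLIES 1))) -> 1
  row 15 [1111]: ((1 IMPLIES (1 OR 1)) OR (1 AND (1 IMPLIES 1))) -> 1
Full result column, 4 rows per line (P1,P2 fixed per line; P3,P4 runs 00..11 left to right):
  rows 0-3 [P1,P2=00]: 1111  = hex F
  rows 4-7 [P1,P2=01]: 1111  = hex F
  rows 8-11 [P1,P2=10]: 1111  = hex F
  rows 12-15 [P1,P2=11]: 1111  = hex F
Output column (row 0 .. row 15) = 1111111111111111
Output column grouped in 4s = 1111 1111 1111 1111 = 0xFFFF
Convert to decimal digit by digit (value = value*16 + digit):
  F -> 15
  15*16 + 15 (F) = 255
  255*16 + 15 (F) = 4095
  4095*16 + 15 (F) = 65535
Decimal = 65535

65535


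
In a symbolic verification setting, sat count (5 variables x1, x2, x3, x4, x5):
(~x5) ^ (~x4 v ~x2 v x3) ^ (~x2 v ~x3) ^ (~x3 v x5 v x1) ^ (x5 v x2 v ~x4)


CNF with 5 clauses over 5 vars (32 assignments).
An assignment satisfies CNF iff every clause has >=1 true literal.
Check each row (bits = x1,x2,x3,x4,x5; clause T/F shown):
  row 0 [00000]: clauses=TTTTT -> 1
  row 1 [00001]: clauses=FTTTT -> 0
  row 2 [00010]: clauses=TTTTF -> 0
  row 3 [00011]: clauses=FTTTT -> 0
  row 4 [00100]: clauses=TTTFT -> 0
  row 5 [00101]: clauses=FTTTT -> 0
  row 6 [00110]: clauses=TTTFF -> 0
  row 7 [00111]: clauses=FTTTT -> 0
  row 8 [01000]: clauses=TTTTT -> 1
  row 9 [01001]: clauses=FTTTT -> 0
  row 10 [01010]: clauses=TFTTT -> 0
  row 11 [01011]: clauses=FFTTT -> 0
  row 12 [01100]: clauses=TTFFT -> 0
  row 13 [01101]: clauses=FTFTT -> 0
  row 14 [01110]: clauses=TTFFT -> 0
  row 15 [01111]: clauses=FTFTT -> 0
  row 16 [10000]: clauses=TTTTT -> 1
  row 17 [10001]: clauses=FTTTT -> 0
  row 18 [10010]: clauses=TTTTF -> 0
  row 19 [10011]: clauses=FTTTT -> 0
  row 20 [10100]: clauses=TTTTT -> 1
  row 21 [10101]: clauses=FTTTT -> 0
  row 22 [10110]: clauses=TTTTF -> 0
  row 23 [10111]: clauses=FTTTT -> 0
  row 24 [11000]: clauses=TTTTT -> 1
  row 25 [11001]: clauses=FTTTT -> 0
  row 26 [11010]: clauses=TFTTT -> 0
  row 27 [11011]: clauses=FFTTT -> 0
  row 28 [11100]: clauses=TTFTT -> 0
  row 29 [11101]: clauses=FTFTT -> 0
  row 30 [11110]: clauses=TTFTT -> 0
  row 31 [11111]: clauses=FTFTT -> 0
Full result column, 8 rows per line (x1,x2 fixed per line; x3,x4,x5 runs 000..111 left to right):
  rows 0-7 [x1,x2=00]: 10000000  (ones: 1)
  rows 8-15 [x1,x2=01]: 10000000  (ones: 1)
  rows 16-23 [x1,x2=10]: 10001000  (ones: 2)
  rows 24-31 [x1,x2=11]: 10000000  (ones: 1)
Satisfying assignments = 1+1+2+1 = 5

5


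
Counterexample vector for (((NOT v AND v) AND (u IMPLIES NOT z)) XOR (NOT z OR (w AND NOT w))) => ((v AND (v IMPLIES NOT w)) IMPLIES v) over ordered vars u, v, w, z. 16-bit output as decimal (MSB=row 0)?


F1 = (((NOT v AND v) AND (u IMPLIES NOT z)) XOR (NOT z OR (w AND NOT w)))
F2 = ((v AND (v IMPLIES NOT w)) IMPLIES v)
Counterexample to F1=>F2 is where F1=1 and F2=0.
Evaluate each row (bits = u,v,w,z, MSB first):
  row 0 [0000]: F1=1 F2=1 -> F1&~F2 -> 0
  row 1 [0001]: F1=0 F2=1 -> F1&~F2 -> 0
  row 2 [0010]: F1=1 F2=1 -> F1&~F2 -> 0
  row 3 [0011]: F1=0 F2=1 -> F1&~F2 -> 0
  row 4 [0100]: F1=1 F2=1 -> F1&~F2 -> 0
  row 5 [0101]: F1=0 F2=1 -> F1&~F2 -> 0
  row 6 [0110]: F1=1 F2=1 -> F1&~F2 -> 0
  row 7 [0111]: F1=0 F2=1 -> F1&~F2 -> 0
  row 8 [1000]: F1=1 F2=1 -> F1&~F2 -> 0
  row 9 [1001]: F1=0 F2=1 -> F1&~F2 -> 0
  row 10 [1010]: F1=1 F2=1 -> F1&~F2 -> 0
  row 11 [1011]: F1=0 F2=1 -> F1&~F2 -> 0
  row 12 [1100]: F1=1 F2=1 -> F1&~F2 -> 0
  row 13 [1101]: F1=0 F2=1 -> F1&~F2 -> 0
  row 14 [1110]: F1=1 F2=1 -> F1&~F2 -> 0
  row 15 [1111]: F1=0 F2=1 -> F1&~F2 -> 0
Full result column, 4 rows per line (u,v fixed per line; w,z runs 00..11 left to right):
  rows 0-3 [u,v=00]: 0000  = hex 0
  rows 4-7 [u,v=01]: 0000  = hex 0
  rows 8-11 [u,v=10]: 0000  = hex 0
  rows 12-15 [u,v=11]: 0000  = hex 0
Counterexample vector (row 0 .. row 15) = 0000000000000000
Output column grouped in 4s = 0000 0000 0000 0000 = 0x0000
Convert to decimal digit by digit (value = value*16 + digit):
  0 -> 0
  0*16 + 0 = 0
  0*16 + 0 = 0
  0*16 + 0 = 0
Decimal = 0

0


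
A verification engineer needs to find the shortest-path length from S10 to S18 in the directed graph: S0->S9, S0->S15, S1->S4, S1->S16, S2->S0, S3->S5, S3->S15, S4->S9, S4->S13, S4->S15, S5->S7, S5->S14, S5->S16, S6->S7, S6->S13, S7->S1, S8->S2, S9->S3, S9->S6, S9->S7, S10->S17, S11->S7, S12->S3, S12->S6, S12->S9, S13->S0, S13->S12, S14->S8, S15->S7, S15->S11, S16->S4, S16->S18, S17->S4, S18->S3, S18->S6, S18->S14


BFS layer-by-layer from S10:
  dist 0: {S10}
  dist 1: {S17}
  dist 2: {S4}
  dist 3: {S9, S13, S15}
  dist 4: {S0, S3, S6, S7, S11, S12}
  dist 5: {S1, S5}
  dist 6: {S14, S16}
  dist 7: {S8, S18}
  -> S18 reached at distance 7
Shortest path length = 7

7


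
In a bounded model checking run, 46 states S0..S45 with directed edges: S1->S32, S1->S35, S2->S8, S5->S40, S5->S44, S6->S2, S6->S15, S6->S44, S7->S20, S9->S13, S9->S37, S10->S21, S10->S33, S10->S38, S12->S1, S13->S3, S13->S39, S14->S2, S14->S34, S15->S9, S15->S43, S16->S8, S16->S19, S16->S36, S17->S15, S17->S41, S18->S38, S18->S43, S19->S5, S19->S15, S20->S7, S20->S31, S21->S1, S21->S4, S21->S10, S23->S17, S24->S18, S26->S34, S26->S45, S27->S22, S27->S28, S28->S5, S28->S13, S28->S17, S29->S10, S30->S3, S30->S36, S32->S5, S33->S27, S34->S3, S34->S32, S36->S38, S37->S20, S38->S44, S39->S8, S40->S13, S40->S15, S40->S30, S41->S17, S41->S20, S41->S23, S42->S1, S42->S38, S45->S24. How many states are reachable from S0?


BFS from S0:
  layer 0: {S0}
Reachable set: {S0}
Count = 1

1


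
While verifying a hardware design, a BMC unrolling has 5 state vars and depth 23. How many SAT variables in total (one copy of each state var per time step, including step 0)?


BMC unrolls to depth k, creating one copy of each state var for steps 0..k.
Step count = 23 + 1 = 24 (steps 0 through 23)
Vars per step = 5
Total = 5 * 24 = 120

120


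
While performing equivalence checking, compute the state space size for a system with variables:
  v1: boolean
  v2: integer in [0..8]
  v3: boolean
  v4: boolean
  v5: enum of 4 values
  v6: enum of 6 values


State space = product of domain sizes of all variables.
Domain sizes:
  v1 (boolean): 2
  v2 (integer in [0..8]): 9
  v3 (boolean): 2
  v4 (boolean): 2
  v5 (enum of 4 values): 4
  v6 (enum of 6 values): 6
Product = 2 * 9 * 2 * 2 * 4 * 6 = 1728

1728


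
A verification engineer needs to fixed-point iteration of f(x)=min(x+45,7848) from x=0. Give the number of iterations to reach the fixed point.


Step 1: x=0, cap=7848, increment=45
Step 2: x grows by 45 each step until capped at 7848; fixed point is x=7848
Step 3: iterations = ceil(7848/45) = 175

175


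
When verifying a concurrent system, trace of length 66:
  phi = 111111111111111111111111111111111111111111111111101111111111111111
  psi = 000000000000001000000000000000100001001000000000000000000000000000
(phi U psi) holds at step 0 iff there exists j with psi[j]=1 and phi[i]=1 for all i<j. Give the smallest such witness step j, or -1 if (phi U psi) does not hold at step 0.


(phi U psi) at 0: need smallest j with psi[j]=1 and phi[i]=1 for all i in [0,j).
Scan from step 0:
  step 0: phi=1, psi=0 -> continue
  step 1: phi=1, psi=0 -> continue
  step 2: phi=1, psi=0 -> continue
  step 3: phi=1, psi=0 -> continue
  step 14: psi=1 and phi held for [0,14) -> witness found
Witness step = 14

14


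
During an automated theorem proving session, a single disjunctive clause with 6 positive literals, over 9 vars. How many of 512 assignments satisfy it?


Step 1: Total=2^9=512
Step 2: Unsat when all 6 false: 2^3=8
Step 3: Sat=512-8=504

504


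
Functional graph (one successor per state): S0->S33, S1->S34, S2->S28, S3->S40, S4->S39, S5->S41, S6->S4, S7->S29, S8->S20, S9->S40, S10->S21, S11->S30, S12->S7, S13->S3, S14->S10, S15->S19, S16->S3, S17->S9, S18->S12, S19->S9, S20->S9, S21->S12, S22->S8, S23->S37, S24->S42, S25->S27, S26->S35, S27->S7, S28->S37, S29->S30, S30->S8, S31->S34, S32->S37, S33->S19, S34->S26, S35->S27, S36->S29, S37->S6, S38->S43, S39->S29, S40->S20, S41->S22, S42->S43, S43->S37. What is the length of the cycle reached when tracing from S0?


Trace from S0 until a state repeats:
  S0 -> S33 -> S19 -> S9 -> S40 -> S20 -> S9
S9 first seen at step 3, revisited at step 6.
Cycle length = 6 - 3 = 3

3


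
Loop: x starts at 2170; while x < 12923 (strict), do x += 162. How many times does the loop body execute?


Step 1: x goes from 2170 toward 12923 by 162; the body runs while x<12923, so iterations = ceil((bound-start)/step)
Step 2: Distance=10753
Step 3: ceil(10753/162)=67

67


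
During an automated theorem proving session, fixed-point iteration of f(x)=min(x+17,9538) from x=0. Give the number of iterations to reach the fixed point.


Step 1: x=0, cap=9538, increment=17
Step 2: x grows by 17 each step until capped at 9538; fixed point is x=9538
Step 3: iterations = ceil(9538/17) = 562

562


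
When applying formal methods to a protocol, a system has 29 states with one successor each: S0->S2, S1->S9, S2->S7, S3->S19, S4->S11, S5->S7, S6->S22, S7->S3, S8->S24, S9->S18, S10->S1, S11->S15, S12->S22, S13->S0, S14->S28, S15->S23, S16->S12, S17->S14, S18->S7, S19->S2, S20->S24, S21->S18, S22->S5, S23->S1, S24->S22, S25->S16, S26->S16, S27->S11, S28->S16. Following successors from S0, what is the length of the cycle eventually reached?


Trace from S0 until a state repeats:
  S0 -> S2 -> S7 -> S3 -> S19 -> S2
S2 first seen at step 1, revisited at step 5.
Cycle length = 5 - 1 = 4

4


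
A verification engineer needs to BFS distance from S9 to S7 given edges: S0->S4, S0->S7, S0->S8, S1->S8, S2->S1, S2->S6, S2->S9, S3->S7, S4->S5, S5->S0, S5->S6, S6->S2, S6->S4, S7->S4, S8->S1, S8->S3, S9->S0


BFS layer-by-layer from S9:
  dist 0: {S9}
  dist 1: {S0}
  dist 2: {S4, S7, S8}
  -> S7 reached at distance 2
Shortest path length = 2

2


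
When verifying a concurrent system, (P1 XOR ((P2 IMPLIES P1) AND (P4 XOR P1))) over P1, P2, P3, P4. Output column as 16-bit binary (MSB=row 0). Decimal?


Formula: (P1 XOR ((P2 IMPLIES P1) AND (P4 XOR P1))) over P1, P2, P3, P4 (16 rows)
Evaluate each row (bits = P1,P2,P3,P4, MSB first):
  row 0 [0000]: (0 XOR ((0 IMPLIES 0) AND (0 XOR 0))) -> 0
  row 1 [0001]: (0 XOR ((0 IMPLIES 0) AND (1 XOR 0))) -> 1
  row 2 [0010]: (0 XOR ((0 IMPLIES 0) AND (0 XOR 0))) -> 0
  row 3 [0011]: (0 XOR ((0 IMPLIES 0) AND (1 XOR 0))) -> 1
  row 4 [0100]: (0 XOR ((1 IMPLIES 0) AND (0 XOR 0))) -> 0
  row 5 [0101]: (0 XOR ((1 IMPLIES 0) AND (1 XOR 0))) -> 0
  row 6 [0110]: (0 XOR ((1 IMPLIES 0) AND (0 XOR 0))) -> 0
  row 7 [0111]: (0 XOR ((1 IMPLIES 0) AND (1 XOR 0))) -> 0
  row 8 [1000]: (1 XOR ((0 IMPLIES 1) AND (0 XOR 1))) -> 0
  row 9 [1001]: (1 XOR ((0 IMPLIES 1) AND (1 XOR 1))) -> 1
  row 10 [1010]: (1 XOR ((0 IMPLIES 1) AND (0 XOR 1))) -> 0
  row 11 [1011]: (1 XOR ((0 IMPLIES 1) AND (1 XOR 1))) -> 1
  row 12 [1100]: (1 XOR ((1 IMPLIES 1) AND (0 XOR 1))) -> 0
  row 13 [1101]: (1 XOR ((1 IMPLIES 1) AND (1 XOR 1))) -> 1
  row 14 [1110]: (1 XOR ((1 IMPLIES 1) AND (0 XOR 1))) -> 0
  row 15 [1111]: (1 XOR ((1 IMPLIES 1) AND (1 XOR 1))) -> 1
Full result column, 4 rows per line (P1,P2 fixed per line; P3,P4 runs 00..11 left to right):
  rows 0-3 [P1,P2=00]: 0101  = hex 5
  rows 4-7 [P1,P2=01]: 0000  = hex 0
  rows 8-11 [P1,P2=10]: 0101  = hex 5
  rows 12-15 [P1,P2=11]: 0101  = hex 5
Output column (row 0 .. row 15) = 0101000001010101
Output column grouped in 4s = 0101 0000 0101 0101 = 0x5055
Convert to decimal digit by digit (value = value*16 + digit):
  5 -> 5
  5*16 + 0 = 80
  80*16 + 5 = 1285
  1285*16 + 5 = 20565
Decimal = 20565

20565


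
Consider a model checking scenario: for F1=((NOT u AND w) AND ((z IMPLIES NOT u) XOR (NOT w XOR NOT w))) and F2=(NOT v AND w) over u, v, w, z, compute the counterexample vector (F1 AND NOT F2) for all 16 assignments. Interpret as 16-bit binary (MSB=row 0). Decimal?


F1 = ((NOT u AND w) AND ((z IMPLIES NOT u) XOR (NOT w XOR NOT w)))
F2 = (NOT v AND w)
Counterexample to F1=>F2 is where F1=1 and F2=0.
Evaluate each row (bits = u,v,w,z, MSB first):
  row 0 [0000]: F1=0 F2=0 -> F1&~F2 -> 0
  row 1 [0001]: F1=0 F2=0 -> F1&~F2 -> 0
  row 2 [0010]: F1=1 F2=1 -> F1&~F2 -> 0
  row 3 [0011]: F1=1 F2=1 -> F1&~F2 -> 0
  row 4 [0100]: F1=0 F2=0 -> F1&~F2 -> 0
  row 5 [0101]: F1=0 F2=0 -> F1&~F2 -> 0
  row 6 [0110]: F1=1 F2=0 -> F1&~F2 -> 1
  row 7 [0111]: F1=1 F2=0 -> F1&~F2 -> 1
  row 8 [1000]: F1=0 F2=0 -> F1&~F2 -> 0
  row 9 [1001]: F1=0 F2=0 -> F1&~F2 -> 0
  row 10 [1010]: F1=0 F2=1 -> F1&~F2 -> 0
  row 11 [1011]: F1=0 F2=1 -> F1&~F2 -> 0
  row 12 [1100]: F1=0 F2=0 -> F1&~F2 -> 0
  row 13 [1101]: F1=0 F2=0 -> F1&~F2 -> 0
  row 14 [1110]: F1=0 F2=0 -> F1&~F2 -> 0
  row 15 [1111]: F1=0 F2=0 -> F1&~F2 -> 0
Full result column, 4 rows per line (u,v fixed per line; w,z runs 00..11 left to right):
  rows 0-3 [u,v=00]: 0000  = hex 0
  rows 4-7 [u,v=01]: 0011  = hex 3
  rows 8-11 [u,v=10]: 0000  = hex 0
  rows 12-15 [u,v=11]: 0000  = hex 0
Counterexample vector (row 0 .. row 15) = 0000001100000000
Output column grouped in 4s = 0000 0011 0000 0000 = 0x0300
Convert to decimal digit by digit (value = value*16 + digit):
  0 -> 0
  0*16 + 3 = 3
  3*16 + 0 = 48
  48*16 + 0 = 768
Decimal = 768

768


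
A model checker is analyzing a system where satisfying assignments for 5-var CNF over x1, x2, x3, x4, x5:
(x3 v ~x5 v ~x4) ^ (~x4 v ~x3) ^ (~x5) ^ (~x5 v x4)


CNF with 4 clauses over 5 vars (32 assignments).
An assignment satisfies CNF iff every clause has >=1 true literal.
Check each row (bits = x1,x2,x3,x4,x5; clause T/F shown):
  row 0 [00000]: clauses=TTTT -> 1
  row 1 [00001]: clauses=TTFF -> 0
  row 2 [00010]: clauses=TTTT -> 1
  row 3 [00011]: clauses=FTFT -> 0
  row 4 [00100]: clauses=TTTT -> 1
  row 5 [00101]: clauses=TTFF -> 0
  row 6 [00110]: clauses=TFTT -> 0
  row 7 [00111]: clauses=TFFT -> 0
  row 8 [01000]: clauses=TTTT -> 1
  row 9 [01001]: clauses=TTFF -> 0
  row 10 [01010]: clauses=TTTT -> 1
  row 11 [01011]: clauses=FTFT -> 0
  row 12 [01100]: clauses=TTTT -> 1
  row 13 [01101]: clauses=TTFF -> 0
  row 14 [01110]: clauses=TFTT -> 0
  row 15 [01111]: clauses=TFFT -> 0
  row 16 [10000]: clauses=TTTT -> 1
  row 17 [10001]: clauses=TTFF -> 0
  row 18 [10010]: clauses=TTTT -> 1
  row 19 [10011]: clauses=FTFT -> 0
  row 20 [10100]: clauses=TTTT -> 1
  row 21 [10101]: clauses=TTFF -> 0
  row 22 [10110]: clauses=TFTT -> 0
  row 23 [10111]: clauses=TFFT -> 0
  row 24 [11000]: clauses=TTTT -> 1
  row 25 [11001]: clauses=TTFF -> 0
  row 26 [11010]: clauses=TTTT -> 1
  row 27 [11011]: clauses=FTFT -> 0
  row 28 [11100]: clauses=TTTT -> 1
  row 29 [11101]: clauses=TTFF -> 0
  row 30 [11110]: clauses=TFTT -> 0
  row 31 [11111]: clauses=TFFT -> 0
Full result column, 8 rows per line (x1,x2 fixed per line; x3,x4,x5 runs 000..111 left to right):
  rows 0-7 [x1,x2=00]: 10101000  (ones: 3)
  rows 8-15 [x1,x2=01]: 10101000  (ones: 3)
  rows 16-23 [x1,x2=10]: 10101000  (ones: 3)
  rows 24-31 [x1,x2=11]: 10101000  (ones: 3)
Satisfying assignments = 3+3+3+3 = 12

12


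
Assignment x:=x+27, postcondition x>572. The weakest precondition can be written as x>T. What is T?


Formula: wp(x:=E, P) = P[E/x] (substitute E for x in postcondition)
Step 1: Postcondition: x>572
Step 2: Substitute x+27 for x: x+27>572
Step 3: Solve for x: x > 572-27 = 545

545


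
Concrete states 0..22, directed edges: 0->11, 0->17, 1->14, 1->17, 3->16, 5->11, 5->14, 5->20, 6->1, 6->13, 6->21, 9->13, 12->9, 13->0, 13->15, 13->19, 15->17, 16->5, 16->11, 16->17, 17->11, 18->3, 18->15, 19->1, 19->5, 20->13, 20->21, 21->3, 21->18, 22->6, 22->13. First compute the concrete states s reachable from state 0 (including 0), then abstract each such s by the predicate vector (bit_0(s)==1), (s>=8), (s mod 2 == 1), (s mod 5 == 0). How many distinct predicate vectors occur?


BFS from 0:
Concrete reachable: {0, 11, 17}
Abstract via predicates (bit_0(s)==1), (s>=8), (s mod 2 == 1), (s mod 5 == 0):
  (0,0,0,1) <- {0}
  (1,1,1,0) <- {11, 17}
Distinct abstract states = 2

2


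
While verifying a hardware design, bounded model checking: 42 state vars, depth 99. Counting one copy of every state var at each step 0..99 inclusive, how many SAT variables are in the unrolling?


BMC unrolls to depth k, creating one copy of each state var for steps 0..k.
Step count = 99 + 1 = 100 (steps 0 through 99)
Vars per step = 42
Total = 42 * 100 = 4200

4200


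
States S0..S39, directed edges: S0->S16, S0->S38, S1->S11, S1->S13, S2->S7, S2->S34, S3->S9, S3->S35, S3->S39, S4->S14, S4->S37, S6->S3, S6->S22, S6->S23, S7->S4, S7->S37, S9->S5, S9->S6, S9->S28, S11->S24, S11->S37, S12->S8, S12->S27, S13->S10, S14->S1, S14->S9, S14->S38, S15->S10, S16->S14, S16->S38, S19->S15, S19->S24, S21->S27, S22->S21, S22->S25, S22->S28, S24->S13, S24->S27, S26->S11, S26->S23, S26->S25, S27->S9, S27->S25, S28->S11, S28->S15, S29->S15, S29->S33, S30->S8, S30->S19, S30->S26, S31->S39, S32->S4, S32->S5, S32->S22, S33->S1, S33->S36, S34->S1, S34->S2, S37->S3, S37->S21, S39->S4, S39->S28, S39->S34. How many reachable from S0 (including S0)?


BFS from S0:
  layer 0: {S0}
  layer 1: {S16, S38}
  layer 2: {S14}
  layer 3: {S1, S9}
  layer 4: {S5, S6, S11, S13, S28}
  layer 5: {S3, S10, S15, S22, S23, S24, S37}
  layer 6: {S21, S25, S27, S35, S39}
  layer 7: {S4, S34}
  layer 8: {S2}
  layer 9: {S7}
Reachable set: {S0, S1, S2, S3, S4, S5, S6, S7, S9, S10, S11, S13, S14, S15, S16, S21, S22, S23, S24, S25, S27, S28, S34, S35, S37, S38, S39}
Count = 27

27


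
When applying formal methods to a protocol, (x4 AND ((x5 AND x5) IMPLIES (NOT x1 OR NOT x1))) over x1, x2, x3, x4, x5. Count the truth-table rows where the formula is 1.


Formula: (x4 AND ((x5 AND x5) IMPLIES (NOT x1 OR NOT x1))) over 5 vars (32 rows)
Evaluate each row (x1, x2, x3, x4, x5 as bits, MSB first):
  row 0 [00000]: (0 AND ((0 AND 0) IMPLIES (NOT 0 OR NOT 0))) -> 0
  row 1 [00001]: (0 AND ((1 AND 1) IMPLIES (NOT 0 OR NOT 0))) -> 0
  row 2 [00010]: (1 AND ((0 AND 0) IMPLIES (NOT 0 OR NOT 0))) -> 1
  row 3 [00011]: (1 AND ((1 AND 1) IMPLIES (NOT 0 OR NOT 0))) -> 1
  row 4 [00100]: (0 AND ((0 AND 0) IMPLIES (NOT 0 OR NOT 0))) -> 0
  row 5 [00101]: (0 AND ((1 AND 1) IMPLIES (NOT 0 OR NOT 0))) -> 0
  row 6 [00110]: (1 AND ((0 AND 0) IMPLIES (NOT 0 OR NOT 0))) -> 1
  row 7 [00111]: (1 AND ((1 AND 1) IMPLIES (NOT 0 OR NOT 0))) -> 1
  row 8 [01000]: (0 AND ((0 AND 0) IMPLIES (NOT 0 OR NOT 0))) -> 0
  row 9 [01001]: (0 AND ((1 AND 1) IMPLIES (NOT 0 OR NOT 0))) -> 0
  row 10 [01010]: (1 AND ((0 AND 0) IMPLIES (NOT 0 OR NOT 0))) -> 1
  row 11 [01011]: (1 AND ((1 AND 1) IMPLIES (NOT 0 OR NOT 0))) -> 1
  row 12 [01100]: (0 AND ((0 AND 0) IMPLIES (NOT 0 OR NOT 0))) -> 0
  row 13 [01101]: (0 AND ((1 AND 1) IMPLIES (NOT 0 OR NOT 0))) -> 0
  row 14 [01110]: (1 AND ((0 AND 0) IMPLIES (NOT 0 OR NOT 0))) -> 1
  row 15 [01111]: (1 AND ((1 AND 1) IMPLIES (NOT 0 OR NOT 0))) -> 1
  row 16 [10000]: (0 AND ((0 AND 0) IMPLIES (NOT 1 OR NOT 1))) -> 0
  row 17 [10001]: (0 AND ((1 AND 1) IMPLIES (NOT 1 OR NOT 1))) -> 0
  row 18 [10010]: (1 AND ((0 AND 0) IMPLIES (NOT 1 OR NOT 1))) -> 1
  row 19 [10011]: (1 AND ((1 AND 1) IMPLIES (NOT 1 OR NOT 1))) -> 0
  row 20 [10100]: (0 AND ((0 AND 0) IMPLIES (NOT 1 OR NOT 1))) -> 0
  row 21 [10101]: (0 AND ((1 AND 1) IMPLIES (NOT 1 OR NOT 1))) -> 0
  row 22 [10110]: (1 AND ((0 AND 0) IMPLIES (NOT 1 OR NOT 1))) -> 1
  row 23 [10111]: (1 AND ((1 AND 1) IMPLIES (NOT 1 OR NOT 1))) -> 0
  row 24 [11000]: (0 AND ((0 AND 0) IMPLIES (NOT 1 OR NOT 1))) -> 0
  row 25 [11001]: (0 AND ((1 AND 1) IMPLIES (NOT 1 OR NOT 1))) -> 0
  row 26 [11010]: (1 AND ((0 AND 0) IMPLIES (NOT 1 OR NOT 1))) -> 1
  row 27 [11011]: (1 AND ((1 AND 1) IMPLIES (NOT 1 OR NOT 1))) -> 0
  row 28 [11100]: (0 AND ((0 AND 0) IMPLIES (NOT 1 OR NOT 1))) -> 0
  row 29 [11101]: (0 AND ((1 AND 1) IMPLIES (NOT 1 OR NOT 1))) -> 0
  row 30 [11110]: (1 AND ((0 AND 0) IMPLIES (NOT 1 OR NOT 1))) -> 1
  row 31 [11111]: (1 AND ((1 AND 1) IMPLIES (NOT 1 OR NOT 1))) -> 0
Full result column, 8 rows per line (x1,x2 fixed per line; x3,x4,x5 runs 000..111 left to right):
  rows 0-7 [x1,x2=00]: 00110011  (ones: 4)
  rows 8-15 [x1,x2=01]: 00110011  (ones: 4)
  rows 16-23 [x1,x2=10]: 00100010  (ones: 2)
  rows 24-31 [x1,x2=11]: 00100010  (ones: 2)
Count of 1-rows = 4+4+2+2 = 12

12


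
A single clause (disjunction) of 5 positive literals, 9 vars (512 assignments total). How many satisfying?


Step 1: Total=2^9=512
Step 2: Unsat when all 5 false: 2^4=16
Step 3: Sat=512-16=496

496


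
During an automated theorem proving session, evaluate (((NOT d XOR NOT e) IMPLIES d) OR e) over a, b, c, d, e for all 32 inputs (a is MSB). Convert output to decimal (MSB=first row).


Formula: (((NOT d XOR NOT e) IMPLIES d) OR e) over a, b, c, d, e (32 rows)
Evaluate each row (bits = a,b,c,d,e, MSB first):
  row 0 [00000]: (((NOT 0 XOR NOT 0) IMPLIES 0) OR 0) -> 1
  row 1 [00001]: (((NOT 0 XOR NOT 1) IMPLIES 0) OR 1) -> 1
  row 2 [00010]: (((NOT 1 XOR NOT 0) IMPLIES 1) OR 0) -> 1
  row 3 [00011]: (((NOT 1 XOR NOT 1) IMPLIES 1) OR 1) -> 1
  row 4 [00100]: (((NOT 0 XOR NOT 0) IMPLIES 0) OR 0) -> 1
  row 5 [00101]: (((NOT 0 XOR NOT 1) IMPLIES 0) OR 1) -> 1
  row 6 [00110]: (((NOT 1 XOR NOT 0) IMPLIES 1) OR 0) -> 1
  row 7 [00111]: (((NOT 1 XOR NOT 1) IMPLIES 1) OR 1) -> 1
  row 8 [01000]: (((NOT 0 XOR NOT 0) IMPLIES 0) OR 0) -> 1
  row 9 [01001]: (((NOT 0 XOR NOT 1) IMPLIES 0) OR 1) -> 1
  row 10 [01010]: (((NOT 1 XOR NOT 0) IMPLIES 1) OR 0) -> 1
  row 11 [01011]: (((NOT 1 XOR NOT 1) IMPLIES 1) OR 1) -> 1
  row 12 [01100]: (((NOT 0 XOR NOT 0) IMPLIES 0) OR 0) -> 1
  row 13 [01101]: (((NOT 0 XOR NOT 1) IMPLIES 0) OR 1) -> 1
  row 14 [01110]: (((NOT 1 XOR NOT 0) IMPLIES 1) OR 0) -> 1
  row 15 [01111]: (((NOT 1 XOR NOT 1) IMPLIES 1) OR 1) -> 1
  row 16 [10000]: (((NOT 0 XOR NOT 0) IMPLIES 0) OR 0) -> 1
  row 17 [10001]: (((NOT 0 XOR NOT 1) IMPLIES 0) OR 1) -> 1
  row 18 [10010]: (((NOT 1 XOR NOT 0) IMPLIES 1) OR 0) -> 1
  row 19 [10011]: (((NOT 1 XOR NOT 1) IMPLIES 1) OR 1) -> 1
  row 20 [10100]: (((NOT 0 XOR NOT 0) IMPLIES 0) OR 0) -> 1
  row 21 [10101]: (((NOT 0 XOR NOT 1) IMPLIES 0) OR 1) -> 1
  row 22 [10110]: (((NOT 1 XOR NOT 0) IMPLIES 1) OR 0) -> 1
  row 23 [10111]: (((NOT 1 XOR NOT 1) IMPLIES 1) OR 1) -> 1
  row 24 [11000]: (((NOT 0 XOR NOT 0) IMPLIES 0) OR 0) -> 1
  row 25 [11001]: (((NOT 0 XOR NOT 1) IMPLIES 0) OR 1) -> 1
  row 26 [11010]: (((NOT 1 XOR NOT 0) IMPLIES 1) OR 0) -> 1
  row 27 [11011]: (((NOT 1 XOR NOT 1) IMPLIES 1) OR 1) -> 1
  row 28 [11100]: (((NOT 0 XOR NOT 0) IMPLIES 0) OR 0) -> 1
  row 29 [11101]: (((NOT 0 XOR NOT 1) IMPLIES 0) OR 1) -> 1
  row 30 [11110]: (((NOT 1 XOR NOT 0) IMPLIES 1) OR 0) -> 1
  row 31 [11111]: (((NOT 1 XOR NOT 1) IMPLIES 1) OR 1) -> 1
Full result column, 4 rows per line (a,b,c fixed per line; d,e runs 00..11 left to right):
  rows 0-3 [a,b,c=000]: 1111  = hex F
  rows 4-7 [a,b,c=001]: 1111  = hex F
  rows 8-11 [a,b,c=010]: 1111  = hex F
  rows 12-15 [a,b,c=011]: 1111  = hex F
  rows 16-19 [a,b,c=100]: 1111  = hex F
  rows 20-23 [a,b,c=101]: 1111  = hex F
  rows 24-27 [a,b,c=110]: 1111  = hex F
  rows 28-31 [a,b,c=111]: 1111  = hex F
Output column (row 0 .. row 31) = 11111111111111111111111111111111
Output column grouped in 4s = 1111 1111 1111 1111 1111 1111 1111 1111 = 0xFFFFFFFF
Convert to decimal digit by digit (value = value*16 + digit):
  F -> 15
  15*16 + 15 (F) = 255
  255*16 + 15 (F) = 4095
  4095*16 + 15 (F) = 65535
  65535*16 + 15 (F) = 1048575
  1048575*16 + 15 (F) = 16777215
  16777215*16 + 15 (F) = 268435455
  268435455*16 + 15 (F) = 4294967295
Decimal = 4294967295

4294967295


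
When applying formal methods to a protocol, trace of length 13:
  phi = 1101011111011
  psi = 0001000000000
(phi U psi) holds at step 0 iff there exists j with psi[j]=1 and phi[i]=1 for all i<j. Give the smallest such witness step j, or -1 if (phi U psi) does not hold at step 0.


(phi U psi) at 0: need smallest j with psi[j]=1 and phi[i]=1 for all i in [0,j).
Scan from step 0:
  step 0: phi=1, psi=0 -> continue
  step 1: phi=1, psi=0 -> continue
  step 2: phi=0 -> phi-prefix broken from here
  step 3: psi=1 but phi already failed -> not a witness
  end of trace: no witness -> -1
Witness step = -1

-1


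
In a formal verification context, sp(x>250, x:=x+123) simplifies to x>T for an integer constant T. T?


Formula: sp(P, x:=E) = exists old_x. (x = E[old_x/x]) AND P[old_x/x] (old_x is the value of x before the assignment; eliminate old_x by solving x = E[old_x/x] for old_x)
Step 1: Precondition P: x>250, i.e. old_x > 250
Step 2: Assignment gives x = old_x + 123, so old_x = x - 123
Step 3: Substitute into P: x - 123 > 250
Step 4: Simplify: x > 250+123 = 373

373


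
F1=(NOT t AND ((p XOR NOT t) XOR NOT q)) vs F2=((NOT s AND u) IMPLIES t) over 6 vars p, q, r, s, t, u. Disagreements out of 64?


F1 = (NOT t AND ((p XOR NOT t) XOR NOT q))
F2 = ((NOT s AND u) IMPLIES t)
Evaluate both on each of 64 rows (bits = p,q,r,s,t,u):
  row 0 [000000]: F1=0 F2=1 (differ) -> 1
  row 1 [000001]: F1=0 F2=0 -> 0
  row 2 [000010]: F1=0 F2=1 (differ) -> 1
  row 3 [000011]: F1=0 F2=1 (differ) -> 1
  row 4 [000100]: F1=0 F2=1 (differ) -> 1
  (every remaining row is evaluated the same way; all 64 results are listed next)
Full result column, 8 rows per line (p,q,r fixed per line; s,t,u runs 000..111 left to right):
  rows 0-7 [p,q,r=000]: 10111111  (ones: 7)
  rows 8-15 [p,q,r=001]: 10111111  (ones: 7)
  rows 16-23 [p,q,r=010]: 01110011  (ones: 5)
  rows 24-31 [p,q,r=011]: 01110011  (ones: 5)
  rows 32-39 [p,q,r=100]: 01110011  (ones: 5)
  rows 40-47 [p,q,r=101]: 01110011  (ones: 5)
  rows 48-55 [p,q,r=110]: 10111111  (ones: 7)
  rows 56-63 [p,q,r=111]: 10111111  (ones: 7)
Disagreements = 7+7+5+5+5+5+7+7 = 48

48


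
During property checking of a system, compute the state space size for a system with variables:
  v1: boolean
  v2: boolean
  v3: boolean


State space = product of domain sizes of all variables.
Domain sizes:
  v1 (boolean): 2
  v2 (boolean): 2
  v3 (boolean): 2
Product = 2 * 2 * 2 = 8

8


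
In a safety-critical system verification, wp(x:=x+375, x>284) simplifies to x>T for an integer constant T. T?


Formula: wp(x:=E, P) = P[E/x] (substitute E for x in postcondition)
Step 1: Postcondition: x>284
Step 2: Substitute x+375 for x: x+375>284
Step 3: Solve for x: x > 284-375 = -91

-91


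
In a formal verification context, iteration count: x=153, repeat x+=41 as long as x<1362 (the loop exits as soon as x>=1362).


Step 1: x goes from 153 toward 1362 by 41; the body runs while x<1362, so iterations = ceil((bound-start)/step)
Step 2: Distance=1209
Step 3: ceil(1209/41)=30

30


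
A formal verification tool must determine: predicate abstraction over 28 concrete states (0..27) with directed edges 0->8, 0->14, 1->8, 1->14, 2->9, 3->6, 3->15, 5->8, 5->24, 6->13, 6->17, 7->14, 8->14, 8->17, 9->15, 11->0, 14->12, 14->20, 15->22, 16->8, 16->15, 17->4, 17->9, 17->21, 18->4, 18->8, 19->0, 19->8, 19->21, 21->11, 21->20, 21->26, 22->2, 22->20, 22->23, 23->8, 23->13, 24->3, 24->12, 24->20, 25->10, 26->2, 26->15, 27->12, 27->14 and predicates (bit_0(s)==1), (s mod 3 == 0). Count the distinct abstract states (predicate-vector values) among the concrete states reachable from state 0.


BFS from 0:
Concrete reachable: {0, 2, 4, 8, 9, 11, 12, 13, 14, 15, 17, 20, 21, 22, 23, 26}
Abstract via predicates (bit_0(s)==1), (s mod 3 == 0):
  (0,0) <- {2, 4, 8, 14, 20, 22, 26}
  (0,1) <- {0, 12}
  (1,0) <- {11, 13, 17, 23}
  (1,1) <- {9, 15, 21}
Distinct abstract states = 4

4


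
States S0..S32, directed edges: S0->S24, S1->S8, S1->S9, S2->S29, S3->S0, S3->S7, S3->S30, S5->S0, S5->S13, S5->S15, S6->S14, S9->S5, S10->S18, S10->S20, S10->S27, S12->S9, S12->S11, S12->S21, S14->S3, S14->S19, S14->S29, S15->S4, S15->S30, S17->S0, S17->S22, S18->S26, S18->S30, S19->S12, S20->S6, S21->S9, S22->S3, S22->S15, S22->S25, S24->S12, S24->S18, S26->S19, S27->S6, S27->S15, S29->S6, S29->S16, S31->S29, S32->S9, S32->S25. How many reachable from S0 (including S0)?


BFS from S0:
  layer 0: {S0}
  layer 1: {S24}
  layer 2: {S12, S18}
  layer 3: {S9, S11, S21, S26, S30}
  layer 4: {S5, S19}
  layer 5: {S13, S15}
  layer 6: {S4}
Reachable set: {S0, S4, S5, S9, S11, S12, S13, S15, S18, S19, S21, S24, S26, S30}
Count = 14

14


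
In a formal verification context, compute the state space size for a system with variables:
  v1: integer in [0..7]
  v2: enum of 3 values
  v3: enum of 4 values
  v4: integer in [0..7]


State space = product of domain sizes of all variables.
Domain sizes:
  v1 (integer in [0..7]): 8
  v2 (enum of 3 values): 3
  v3 (enum of 4 values): 4
  v4 (integer in [0..7]): 8
Product = 8 * 3 * 4 * 8 = 768

768


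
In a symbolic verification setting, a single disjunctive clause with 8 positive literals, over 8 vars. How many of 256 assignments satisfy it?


Step 1: Total=2^8=256
Step 2: Unsat when all 8 false: 2^0=1
Step 3: Sat=256-1=255

255


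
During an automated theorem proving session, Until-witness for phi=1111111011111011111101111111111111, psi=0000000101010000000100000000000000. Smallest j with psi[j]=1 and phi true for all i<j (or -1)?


(phi U psi) at 0: need smallest j with psi[j]=1 and phi[i]=1 for all i in [0,j).
Scan from step 0:
  step 0: phi=1, psi=0 -> continue
  step 1: phi=1, psi=0 -> continue
  step 2: phi=1, psi=0 -> continue
  step 3: phi=1, psi=0 -> continue
  step 7: psi=1 and phi held for [0,7) -> witness found
Witness step = 7

7


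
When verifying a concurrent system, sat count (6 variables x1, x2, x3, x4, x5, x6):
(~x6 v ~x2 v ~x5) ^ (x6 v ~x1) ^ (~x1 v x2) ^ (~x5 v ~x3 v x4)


CNF with 4 clauses over 6 vars (64 assignments).
An assignment satisfies CNF iff every clause has >=1 true literal.
Check each row (bits = x1,x2,x3,x4,x5,x6; clause T/F shown):
  row 0 [000000]: clauses=TTTT -> 1
  row 1 [000001]: clauses=TTTT -> 1
  row 2 [000010]: clauses=TTTT -> 1
  row 3 [000011]: clauses=TTTT -> 1
  row 4 [000100]: clauses=TTTT -> 1
  (every remaining row is evaluated the same way; all 64 results are listed next)
Full result column, 8 rows per line (x1,x2,x3 fixed per line; x4,x5,x6 runs 000..111 left to right):
  rows 0-7 [x1,x2,x3=000]: 11111111  (ones: 8)
  rows 8-15 [x1,x2,x3=001]: 11001111  (ones: 6)
  rows 16-23 [x1,x2,x3=010]: 11101110  (ones: 6)
  rows 24-31 [x1,x2,x3=011]: 11001110  (ones: 5)
  rows 32-39 [x1,x2,x3=100]: 00000000  (ones: 0)
  rows 40-47 [x1,x2,x3=101]: 00000000  (ones: 0)
  rows 48-55 [x1,x2,x3=110]: 01000100  (ones: 2)
  rows 56-63 [x1,x2,x3=111]: 01000100  (ones: 2)
Satisfying assignments = 8+6+6+5+0+0+2+2 = 29

29
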